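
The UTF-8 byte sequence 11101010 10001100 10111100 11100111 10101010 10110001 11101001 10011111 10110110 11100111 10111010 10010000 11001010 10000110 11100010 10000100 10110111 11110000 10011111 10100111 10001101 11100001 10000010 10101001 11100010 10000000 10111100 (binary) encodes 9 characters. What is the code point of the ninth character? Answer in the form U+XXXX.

U+203C

Offset 0: leading byte 0xEA = 11101010 → 3-byte char #1 = EA 8C BC.
Offset 3: leading byte 0xE7 = 11100111 → 3-byte char #2 = E7 AA B1.
Offset 6: leading byte 0xE9 = 11101001 → 3-byte char #3 = E9 9F B6.
Offset 9: leading byte 0xE7 = 11100111 → 3-byte char #4 = E7 BA 90.
Offset 12: leading byte 0xCA = 11001010 → 2-byte char #5 = CA 86.
Offset 14: leading byte 0xE2 = 11100010 → 3-byte char #6 = E2 84 B7.
Offset 17: leading byte 0xF0 = 11110000 → 4-byte char #7 = F0 9F A7 8D.
Offset 21: leading byte 0xE1 = 11100001 → 3-byte char #8 = E1 82 A9.
Offset 24: leading byte 0xE2 = 11100010 → 3-byte char #9 = E2 80 BC.
Leading byte 0xE2 = 11100010 matches 1110xxxx → 3-byte sequence.
Byte 1: 0xE2 = 11100010, payload 0010 (4 bits).
Byte 2: 0x80 = 10000000 (10xxxxxx ✓), payload 000000.
Byte 3: 0xBC = 10111100 (10xxxxxx ✓), payload 111100.
Concatenate: 0010000000111100 = 0x203C (16 bits → U+203C).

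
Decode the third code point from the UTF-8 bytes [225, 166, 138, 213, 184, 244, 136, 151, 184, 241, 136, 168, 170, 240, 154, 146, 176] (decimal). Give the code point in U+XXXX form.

U+1085F8

Offset 0: leading byte 0xE1 = 11100001 → 3-byte char #1 = E1 A6 8A.
Offset 3: leading byte 0xD5 = 11010101 → 2-byte char #2 = D5 B8.
Offset 5: leading byte 0xF4 = 11110100 → 4-byte char #3 = F4 88 97 B8.
Leading byte 0xF4 = 11110100 matches 11110xxx → 4-byte sequence.
Byte 1: 0xF4 = 11110100, payload 100 (3 bits).
Byte 2: 0x88 = 10001000 (10xxxxxx ✓), payload 001000.
Byte 3: 0x97 = 10010111 (10xxxxxx ✓), payload 010111.
Byte 4: 0xB8 = 10111000 (10xxxxxx ✓), payload 111000.
Concatenate: 100001000010111111000 = 0x1085F8 (21 bits → U+1085F8).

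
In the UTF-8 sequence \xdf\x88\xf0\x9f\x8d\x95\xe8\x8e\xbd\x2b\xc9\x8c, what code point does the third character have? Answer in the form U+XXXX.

U+83BD

Offset 0: leading byte 0xDF = 11011111 → 2-byte char #1 = DF 88.
Offset 2: leading byte 0xF0 = 11110000 → 4-byte char #2 = F0 9F 8D 95.
Offset 6: leading byte 0xE8 = 11101000 → 3-byte char #3 = E8 8E BD.
Leading byte 0xE8 = 11101000 matches 1110xxxx → 3-byte sequence.
Byte 1: 0xE8 = 11101000, payload 1000 (4 bits).
Byte 2: 0x8E = 10001110 (10xxxxxx ✓), payload 001110.
Byte 3: 0xBD = 10111101 (10xxxxxx ✓), payload 111101.
Concatenate: 1000001110111101 = 0x83BD (16 bits → U+83BD).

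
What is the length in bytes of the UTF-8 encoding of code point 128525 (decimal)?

4

U+1F60D = 0x1F60D. UTF-8 uses 1 byte below 0x80, 2 below 0x800, 3 below 0x10000, 4 up to 0x10FFFF. 0x1F60D is in U+10000–U+10FFFF → 4 bytes.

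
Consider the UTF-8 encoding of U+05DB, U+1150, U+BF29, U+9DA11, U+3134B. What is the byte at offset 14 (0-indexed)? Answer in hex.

U+05DB → 2-byte form D7 9B at offsets 0–1.
U+1150 → 3-byte form E1 85 90 at offsets 2–4.
U+BF29 → 3-byte form EB BC A9 at offsets 5–7.
U+9DA11 → 4-byte form F2 9D A8 91 at offsets 8–11.
U+3134B → 4-byte form F0 B1 8D 8B at offsets 12–15.
Offset 14 falls in char 5's range; it's byte 3 of F0 B1 8D 8B = 0x8D.

0x8D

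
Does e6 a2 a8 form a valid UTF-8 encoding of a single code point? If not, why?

valid

Leading byte 0xE6 = 11100110 → 3-byte form.
Continuation bytes 0xA2=10100010, 0xA8=10101000 all match 10xxxxxx.
Decoded value 0x68A8 is ≥ 0x800 (shortest form) and not a surrogate.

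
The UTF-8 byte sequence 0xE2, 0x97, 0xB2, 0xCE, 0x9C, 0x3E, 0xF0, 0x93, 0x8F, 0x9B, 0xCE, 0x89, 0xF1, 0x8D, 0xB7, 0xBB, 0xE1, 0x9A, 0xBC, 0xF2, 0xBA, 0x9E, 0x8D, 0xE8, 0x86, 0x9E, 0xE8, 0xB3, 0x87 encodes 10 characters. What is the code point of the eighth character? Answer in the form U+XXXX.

U+BA78D

Offset 0: leading byte 0xE2 = 11100010 → 3-byte char #1 = E2 97 B2.
Offset 3: leading byte 0xCE = 11001110 → 2-byte char #2 = CE 9C.
Offset 5: leading byte 0x3E = 00111110 → 1-byte char #3 = 3E.
Offset 6: leading byte 0xF0 = 11110000 → 4-byte char #4 = F0 93 8F 9B.
Offset 10: leading byte 0xCE = 11001110 → 2-byte char #5 = CE 89.
Offset 12: leading byte 0xF1 = 11110001 → 4-byte char #6 = F1 8D B7 BB.
Offset 16: leading byte 0xE1 = 11100001 → 3-byte char #7 = E1 9A BC.
Offset 19: leading byte 0xF2 = 11110010 → 4-byte char #8 = F2 BA 9E 8D.
Leading byte 0xF2 = 11110010 matches 11110xxx → 4-byte sequence.
Byte 1: 0xF2 = 11110010, payload 010 (3 bits).
Byte 2: 0xBA = 10111010 (10xxxxxx ✓), payload 111010.
Byte 3: 0x9E = 10011110 (10xxxxxx ✓), payload 011110.
Byte 4: 0x8D = 10001101 (10xxxxxx ✓), payload 001101.
Concatenate: 010111010011110001101 = 0xBA78D (21 bits → U+BA78D).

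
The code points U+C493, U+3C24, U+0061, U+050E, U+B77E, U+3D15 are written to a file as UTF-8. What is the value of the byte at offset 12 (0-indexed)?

0xE3

U+C493 → 3-byte form EC 92 93 at offsets 0–2.
U+3C24 → 3-byte form E3 B0 A4 at offsets 3–5.
U+0061 → 1-byte form 61 at offsets 6–6.
U+050E → 2-byte form D4 8E at offsets 7–8.
U+B77E → 3-byte form EB 9D BE at offsets 9–11.
U+3D15 → 3-byte form E3 B4 95 at offsets 12–14.
Offset 12 falls in char 6's range; it's byte 1 of E3 B4 95 = 0xE3.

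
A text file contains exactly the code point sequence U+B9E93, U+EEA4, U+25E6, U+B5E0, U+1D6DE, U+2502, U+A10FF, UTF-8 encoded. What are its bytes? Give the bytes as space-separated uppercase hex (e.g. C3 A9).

U+B9E93: 4-byte form → F2 B9 BA 93.
U+EEA4: 3-byte form → EE BA A4.
U+25E6: 3-byte form → E2 97 A6.
U+B5E0: 3-byte form → EB 97 A0.
U+1D6DE: 4-byte form → F0 9D 9B 9E.
U+2502: 3-byte form → E2 94 82.
U+A10FF: 4-byte form → F2 A1 83 BF.
Concatenated (24 bytes): F2 B9 BA 93 EE BA A4 E2 97 A6 EB 97 A0 F0 9D 9B 9E E2 94 82 F2 A1 83 BF.

F2 B9 BA 93 EE BA A4 E2 97 A6 EB 97 A0 F0 9D 9B 9E E2 94 82 F2 A1 83 BF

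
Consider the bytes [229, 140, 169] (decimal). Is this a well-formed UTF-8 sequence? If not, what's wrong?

valid

Leading byte 0xE5 = 11100101 → 3-byte form.
Continuation bytes 0x8C=10001100, 0xA9=10101001 all match 10xxxxxx.
Decoded value 0x5329 is ≥ 0x800 (shortest form) and not a surrogate.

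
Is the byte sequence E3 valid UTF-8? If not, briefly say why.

Leading byte 0xE3 = 11100011 → 3-byte form, but only 1 byte is present.

invalid (sequence truncated)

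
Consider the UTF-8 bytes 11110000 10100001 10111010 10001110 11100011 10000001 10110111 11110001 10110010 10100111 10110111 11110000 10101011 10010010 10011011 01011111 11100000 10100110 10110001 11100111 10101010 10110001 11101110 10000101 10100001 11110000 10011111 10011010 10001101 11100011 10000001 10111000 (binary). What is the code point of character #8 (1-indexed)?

Offset 0: leading byte 0xF0 = 11110000 → 4-byte char #1 = F0 A1 BA 8E.
Offset 4: leading byte 0xE3 = 11100011 → 3-byte char #2 = E3 81 B7.
Offset 7: leading byte 0xF1 = 11110001 → 4-byte char #3 = F1 B2 A7 B7.
Offset 11: leading byte 0xF0 = 11110000 → 4-byte char #4 = F0 AB 92 9B.
Offset 15: leading byte 0x5F = 01011111 → 1-byte char #5 = 5F.
Offset 16: leading byte 0xE0 = 11100000 → 3-byte char #6 = E0 A6 B1.
Offset 19: leading byte 0xE7 = 11100111 → 3-byte char #7 = E7 AA B1.
Offset 22: leading byte 0xEE = 11101110 → 3-byte char #8 = EE 85 A1.
Leading byte 0xEE = 11101110 matches 1110xxxx → 3-byte sequence.
Byte 1: 0xEE = 11101110, payload 1110 (4 bits).
Byte 2: 0x85 = 10000101 (10xxxxxx ✓), payload 000101.
Byte 3: 0xA1 = 10100001 (10xxxxxx ✓), payload 100001.
Concatenate: 1110000101100001 = 0xE161 (16 bits → U+E161).

U+E161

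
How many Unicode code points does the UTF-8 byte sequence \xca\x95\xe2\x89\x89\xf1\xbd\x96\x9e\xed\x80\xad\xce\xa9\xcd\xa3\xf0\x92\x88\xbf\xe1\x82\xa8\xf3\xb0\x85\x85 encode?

9

Byte at offset 0: 0xCA = 11001010 → 2-byte char (#1). Advance 2.
Byte at offset 2: 0xE2 = 11100010 → 3-byte char (#2). Advance 3.
Byte at offset 5: 0xF1 = 11110001 → 4-byte char (#3). Advance 4.
Byte at offset 9: 0xED = 11101101 → 3-byte char (#4). Advance 3.
Byte at offset 12: 0xCE = 11001110 → 2-byte char (#5). Advance 2.
Byte at offset 14: 0xCD = 11001101 → 2-byte char (#6). Advance 2.
Byte at offset 16: 0xF0 = 11110000 → 4-byte char (#7). Advance 4.
Byte at offset 20: 0xE1 = 11100001 → 3-byte char (#8). Advance 3.
Byte at offset 23: 0xF3 = 11110011 → 4-byte char (#9). Advance 4.
Reached end at offset 27 after 9 code points.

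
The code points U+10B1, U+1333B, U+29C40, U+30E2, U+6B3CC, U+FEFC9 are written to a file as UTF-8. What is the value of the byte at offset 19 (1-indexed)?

0xF3

1-indexed offset 19 is 0-indexed offset 18.
U+10B1 → 3-byte form E1 82 B1 at offsets 0–2.
U+1333B → 4-byte form F0 93 8C BB at offsets 3–6.
U+29C40 → 4-byte form F0 A9 B1 80 at offsets 7–10.
U+30E2 → 3-byte form E3 83 A2 at offsets 11–13.
U+6B3CC → 4-byte form F1 AB 8F 8C at offsets 14–17.
U+FEFC9 → 4-byte form F3 BE BF 89 at offsets 18–21.
Offset 18 falls in char 6's range; it's byte 1 of F3 BE BF 89 = 0xF3.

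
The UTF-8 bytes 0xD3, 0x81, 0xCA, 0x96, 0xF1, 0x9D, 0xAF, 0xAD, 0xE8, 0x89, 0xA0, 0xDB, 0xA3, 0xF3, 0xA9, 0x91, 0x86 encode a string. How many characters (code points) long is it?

Byte at offset 0: 0xD3 = 11010011 → 2-byte char (#1). Advance 2.
Byte at offset 2: 0xCA = 11001010 → 2-byte char (#2). Advance 2.
Byte at offset 4: 0xF1 = 11110001 → 4-byte char (#3). Advance 4.
Byte at offset 8: 0xE8 = 11101000 → 3-byte char (#4). Advance 3.
Byte at offset 11: 0xDB = 11011011 → 2-byte char (#5). Advance 2.
Byte at offset 13: 0xF3 = 11110011 → 4-byte char (#6). Advance 4.
Reached end at offset 17 after 6 code points.

6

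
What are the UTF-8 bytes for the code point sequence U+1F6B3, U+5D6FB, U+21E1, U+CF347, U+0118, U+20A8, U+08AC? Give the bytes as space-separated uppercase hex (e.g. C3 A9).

U+1F6B3: 4-byte form → F0 9F 9A B3.
U+5D6FB: 4-byte form → F1 9D 9B BB.
U+21E1: 3-byte form → E2 87 A1.
U+CF347: 4-byte form → F3 8F 8D 87.
U+0118: 2-byte form → C4 98.
U+20A8: 3-byte form → E2 82 A8.
U+08AC: 3-byte form → E0 A2 AC.
Concatenated (23 bytes): F0 9F 9A B3 F1 9D 9B BB E2 87 A1 F3 8F 8D 87 C4 98 E2 82 A8 E0 A2 AC.

F0 9F 9A B3 F1 9D 9B BB E2 87 A1 F3 8F 8D 87 C4 98 E2 82 A8 E0 A2 AC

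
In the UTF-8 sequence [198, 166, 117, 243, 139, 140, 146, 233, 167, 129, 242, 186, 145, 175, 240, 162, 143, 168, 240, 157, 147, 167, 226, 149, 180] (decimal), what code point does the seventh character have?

Offset 0: leading byte 0xC6 = 11000110 → 2-byte char #1 = C6 A6.
Offset 2: leading byte 0x75 = 01110101 → 1-byte char #2 = 75.
Offset 3: leading byte 0xF3 = 11110011 → 4-byte char #3 = F3 8B 8C 92.
Offset 7: leading byte 0xE9 = 11101001 → 3-byte char #4 = E9 A7 81.
Offset 10: leading byte 0xF2 = 11110010 → 4-byte char #5 = F2 BA 91 AF.
Offset 14: leading byte 0xF0 = 11110000 → 4-byte char #6 = F0 A2 8F A8.
Offset 18: leading byte 0xF0 = 11110000 → 4-byte char #7 = F0 9D 93 A7.
Leading byte 0xF0 = 11110000 matches 11110xxx → 4-byte sequence.
Byte 1: 0xF0 = 11110000, payload 000 (3 bits).
Byte 2: 0x9D = 10011101 (10xxxxxx ✓), payload 011101.
Byte 3: 0x93 = 10010011 (10xxxxxx ✓), payload 010011.
Byte 4: 0xA7 = 10100111 (10xxxxxx ✓), payload 100111.
Concatenate: 000011101010011100111 = 0x1D4E7 (21 bits → U+1D4E7).

U+1D4E7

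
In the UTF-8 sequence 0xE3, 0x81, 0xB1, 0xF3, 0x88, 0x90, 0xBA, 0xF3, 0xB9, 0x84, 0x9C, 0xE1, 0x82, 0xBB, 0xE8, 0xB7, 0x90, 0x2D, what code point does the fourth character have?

Offset 0: leading byte 0xE3 = 11100011 → 3-byte char #1 = E3 81 B1.
Offset 3: leading byte 0xF3 = 11110011 → 4-byte char #2 = F3 88 90 BA.
Offset 7: leading byte 0xF3 = 11110011 → 4-byte char #3 = F3 B9 84 9C.
Offset 11: leading byte 0xE1 = 11100001 → 3-byte char #4 = E1 82 BB.
Leading byte 0xE1 = 11100001 matches 1110xxxx → 3-byte sequence.
Byte 1: 0xE1 = 11100001, payload 0001 (4 bits).
Byte 2: 0x82 = 10000010 (10xxxxxx ✓), payload 000010.
Byte 3: 0xBB = 10111011 (10xxxxxx ✓), payload 111011.
Concatenate: 0001000010111011 = 0x10BB (16 bits → U+10BB).

U+10BB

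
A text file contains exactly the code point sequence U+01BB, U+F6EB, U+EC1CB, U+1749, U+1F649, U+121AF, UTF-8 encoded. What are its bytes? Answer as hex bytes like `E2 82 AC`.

C6 BB EF 9B AB F3 AC 87 8B E1 9D 89 F0 9F 99 89 F0 92 86 AF

U+01BB: 2-byte form → C6 BB.
U+F6EB: 3-byte form → EF 9B AB.
U+EC1CB: 4-byte form → F3 AC 87 8B.
U+1749: 3-byte form → E1 9D 89.
U+1F649: 4-byte form → F0 9F 99 89.
U+121AF: 4-byte form → F0 92 86 AF.
Concatenated (20 bytes): C6 BB EF 9B AB F3 AC 87 8B E1 9D 89 F0 9F 99 89 F0 92 86 AF.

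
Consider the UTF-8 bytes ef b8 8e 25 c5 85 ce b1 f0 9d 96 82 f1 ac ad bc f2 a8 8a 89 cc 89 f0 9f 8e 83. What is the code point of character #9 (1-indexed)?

Offset 0: leading byte 0xEF = 11101111 → 3-byte char #1 = EF B8 8E.
Offset 3: leading byte 0x25 = 00100101 → 1-byte char #2 = 25.
Offset 4: leading byte 0xC5 = 11000101 → 2-byte char #3 = C5 85.
Offset 6: leading byte 0xCE = 11001110 → 2-byte char #4 = CE B1.
Offset 8: leading byte 0xF0 = 11110000 → 4-byte char #5 = F0 9D 96 82.
Offset 12: leading byte 0xF1 = 11110001 → 4-byte char #6 = F1 AC AD BC.
Offset 16: leading byte 0xF2 = 11110010 → 4-byte char #7 = F2 A8 8A 89.
Offset 20: leading byte 0xCC = 11001100 → 2-byte char #8 = CC 89.
Offset 22: leading byte 0xF0 = 11110000 → 4-byte char #9 = F0 9F 8E 83.
Leading byte 0xF0 = 11110000 matches 11110xxx → 4-byte sequence.
Byte 1: 0xF0 = 11110000, payload 000 (3 bits).
Byte 2: 0x9F = 10011111 (10xxxxxx ✓), payload 011111.
Byte 3: 0x8E = 10001110 (10xxxxxx ✓), payload 001110.
Byte 4: 0x83 = 10000011 (10xxxxxx ✓), payload 000011.
Concatenate: 000011111001110000011 = 0x1F383 (21 bits → U+1F383).

U+1F383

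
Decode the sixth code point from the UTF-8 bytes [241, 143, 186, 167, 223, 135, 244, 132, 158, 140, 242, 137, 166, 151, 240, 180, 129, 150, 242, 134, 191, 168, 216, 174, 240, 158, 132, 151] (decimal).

U+86FE8

Offset 0: leading byte 0xF1 = 11110001 → 4-byte char #1 = F1 8F BA A7.
Offset 4: leading byte 0xDF = 11011111 → 2-byte char #2 = DF 87.
Offset 6: leading byte 0xF4 = 11110100 → 4-byte char #3 = F4 84 9E 8C.
Offset 10: leading byte 0xF2 = 11110010 → 4-byte char #4 = F2 89 A6 97.
Offset 14: leading byte 0xF0 = 11110000 → 4-byte char #5 = F0 B4 81 96.
Offset 18: leading byte 0xF2 = 11110010 → 4-byte char #6 = F2 86 BF A8.
Leading byte 0xF2 = 11110010 matches 11110xxx → 4-byte sequence.
Byte 1: 0xF2 = 11110010, payload 010 (3 bits).
Byte 2: 0x86 = 10000110 (10xxxxxx ✓), payload 000110.
Byte 3: 0xBF = 10111111 (10xxxxxx ✓), payload 111111.
Byte 4: 0xA8 = 10101000 (10xxxxxx ✓), payload 101000.
Concatenate: 010000110111111101000 = 0x86FE8 (21 bits → U+86FE8).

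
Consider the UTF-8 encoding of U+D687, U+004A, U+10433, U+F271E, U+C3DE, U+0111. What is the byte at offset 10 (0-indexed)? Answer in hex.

0x9C

U+D687 → 3-byte form ED 9A 87 at offsets 0–2.
U+004A → 1-byte form 4A at offsets 3–3.
U+10433 → 4-byte form F0 90 90 B3 at offsets 4–7.
U+F271E → 4-byte form F3 B2 9C 9E at offsets 8–11.
Offset 10 falls in char 4's range; it's byte 3 of F3 B2 9C 9E = 0x9C.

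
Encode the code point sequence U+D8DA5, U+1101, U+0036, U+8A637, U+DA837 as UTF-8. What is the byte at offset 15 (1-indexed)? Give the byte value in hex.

1-indexed offset 15 is 0-indexed offset 14.
U+D8DA5 → 4-byte form F3 98 B6 A5 at offsets 0–3.
U+1101 → 3-byte form E1 84 81 at offsets 4–6.
U+0036 → 1-byte form 36 at offsets 7–7.
U+8A637 → 4-byte form F2 8A 98 B7 at offsets 8–11.
U+DA837 → 4-byte form F3 9A A0 B7 at offsets 12–15.
Offset 14 falls in char 5's range; it's byte 3 of F3 9A A0 B7 = 0xA0.

0xA0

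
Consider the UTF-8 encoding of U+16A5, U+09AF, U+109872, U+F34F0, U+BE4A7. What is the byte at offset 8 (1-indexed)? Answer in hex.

0x89

1-indexed offset 8 is 0-indexed offset 7.
U+16A5 → 3-byte form E1 9A A5 at offsets 0–2.
U+09AF → 3-byte form E0 A6 AF at offsets 3–5.
U+109872 → 4-byte form F4 89 A1 B2 at offsets 6–9.
Offset 7 falls in char 3's range; it's byte 2 of F4 89 A1 B2 = 0x89.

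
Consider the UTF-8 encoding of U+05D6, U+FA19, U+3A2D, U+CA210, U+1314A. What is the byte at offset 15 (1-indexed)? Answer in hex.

0x85

1-indexed offset 15 is 0-indexed offset 14.
U+05D6 → 2-byte form D7 96 at offsets 0–1.
U+FA19 → 3-byte form EF A8 99 at offsets 2–4.
U+3A2D → 3-byte form E3 A8 AD at offsets 5–7.
U+CA210 → 4-byte form F3 8A 88 90 at offsets 8–11.
U+1314A → 4-byte form F0 93 85 8A at offsets 12–15.
Offset 14 falls in char 5's range; it's byte 3 of F0 93 85 8A = 0x85.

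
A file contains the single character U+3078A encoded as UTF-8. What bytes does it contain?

F0 B0 9E 8A

U+3078A = 0x3078A = 198538 decimal. In range U+10000–U+10FFFF → 4-byte form: 11110xxx 10xxxxxx 10xxxxxx 10xxxxxx.
Binary (21 bits): 000110000011110001010.
Split 3+6+6+6: 000 | 110000 | 011110 | 001010.
Byte 1: 11110000 = 0xF0.
Byte 2: 10110000 = 0xB0.
Byte 3: 10011110 = 0x9E.
Byte 4: 10001010 = 0x8A.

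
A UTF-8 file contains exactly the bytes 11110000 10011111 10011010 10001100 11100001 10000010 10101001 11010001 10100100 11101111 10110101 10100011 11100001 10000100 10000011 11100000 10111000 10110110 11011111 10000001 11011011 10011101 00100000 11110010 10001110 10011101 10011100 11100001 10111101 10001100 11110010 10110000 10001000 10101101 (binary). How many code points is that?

12

Byte at offset 0: 0xF0 = 11110000 → 4-byte char (#1). Advance 4.
Byte at offset 4: 0xE1 = 11100001 → 3-byte char (#2). Advance 3.
Byte at offset 7: 0xD1 = 11010001 → 2-byte char (#3). Advance 2.
Byte at offset 9: 0xEF = 11101111 → 3-byte char (#4). Advance 3.
Byte at offset 12: 0xE1 = 11100001 → 3-byte char (#5). Advance 3.
Byte at offset 15: 0xE0 = 11100000 → 3-byte char (#6). Advance 3.
Byte at offset 18: 0xDF = 11011111 → 2-byte char (#7). Advance 2.
Byte at offset 20: 0xDB = 11011011 → 2-byte char (#8). Advance 2.
Byte at offset 22: 0x20 = 00100000 → 1-byte char (#9). Advance 1.
Byte at offset 23: 0xF2 = 11110010 → 4-byte char (#10). Advance 4.
Byte at offset 27: 0xE1 = 11100001 → 3-byte char (#11). Advance 3.
Byte at offset 30: 0xF2 = 11110010 → 4-byte char (#12). Advance 4.
Reached end at offset 34 after 12 code points.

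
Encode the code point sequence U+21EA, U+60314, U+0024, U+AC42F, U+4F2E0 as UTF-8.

U+21EA: 3-byte form → E2 87 AA.
U+60314: 4-byte form → F1 A0 8C 94.
U+0024: 1-byte form → 24.
U+AC42F: 4-byte form → F2 AC 90 AF.
U+4F2E0: 4-byte form → F1 8F 8B A0.
Concatenated (16 bytes): E2 87 AA F1 A0 8C 94 24 F2 AC 90 AF F1 8F 8B A0.

E2 87 AA F1 A0 8C 94 24 F2 AC 90 AF F1 8F 8B A0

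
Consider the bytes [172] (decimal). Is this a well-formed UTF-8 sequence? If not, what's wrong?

invalid (continuation byte with no leading byte)

Byte 0xAC = 10101100 has the form 10xxxxxx — a continuation byte — but there is no preceding leading byte.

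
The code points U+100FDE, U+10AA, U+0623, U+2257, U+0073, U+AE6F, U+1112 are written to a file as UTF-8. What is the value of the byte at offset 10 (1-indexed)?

1-indexed offset 10 is 0-indexed offset 9.
U+100FDE → 4-byte form F4 80 BF 9E at offsets 0–3.
U+10AA → 3-byte form E1 82 AA at offsets 4–6.
U+0623 → 2-byte form D8 A3 at offsets 7–8.
U+2257 → 3-byte form E2 89 97 at offsets 9–11.
Offset 9 falls in char 4's range; it's byte 1 of E2 89 97 = 0xE2.

0xE2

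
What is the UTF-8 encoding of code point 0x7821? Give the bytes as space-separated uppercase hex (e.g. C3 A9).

E7 A0 A1

U+7821 = 0x7821 = 30753 decimal. In range U+0800–U+FFFF → 3-byte form: 1110xxxx 10xxxxxx 10xxxxxx.
Binary (16 bits): 0111100000100001.
Split 4+6+6: 0111 | 100000 | 100001.
Byte 1: 11100111 = 0xE7.
Byte 2: 10100000 = 0xA0.
Byte 3: 10100001 = 0xA1.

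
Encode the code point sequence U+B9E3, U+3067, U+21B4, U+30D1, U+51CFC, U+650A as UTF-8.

U+B9E3: 3-byte form → EB A7 A3.
U+3067: 3-byte form → E3 81 A7.
U+21B4: 3-byte form → E2 86 B4.
U+30D1: 3-byte form → E3 83 91.
U+51CFC: 4-byte form → F1 91 B3 BC.
U+650A: 3-byte form → E6 94 8A.
Concatenated (19 bytes): EB A7 A3 E3 81 A7 E2 86 B4 E3 83 91 F1 91 B3 BC E6 94 8A.

EB A7 A3 E3 81 A7 E2 86 B4 E3 83 91 F1 91 B3 BC E6 94 8A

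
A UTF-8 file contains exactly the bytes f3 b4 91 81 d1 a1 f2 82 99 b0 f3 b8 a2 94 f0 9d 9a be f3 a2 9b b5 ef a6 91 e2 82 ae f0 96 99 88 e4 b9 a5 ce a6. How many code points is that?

Byte at offset 0: 0xF3 = 11110011 → 4-byte char (#1). Advance 4.
Byte at offset 4: 0xD1 = 11010001 → 2-byte char (#2). Advance 2.
Byte at offset 6: 0xF2 = 11110010 → 4-byte char (#3). Advance 4.
Byte at offset 10: 0xF3 = 11110011 → 4-byte char (#4). Advance 4.
Byte at offset 14: 0xF0 = 11110000 → 4-byte char (#5). Advance 4.
Byte at offset 18: 0xF3 = 11110011 → 4-byte char (#6). Advance 4.
Byte at offset 22: 0xEF = 11101111 → 3-byte char (#7). Advance 3.
Byte at offset 25: 0xE2 = 11100010 → 3-byte char (#8). Advance 3.
Byte at offset 28: 0xF0 = 11110000 → 4-byte char (#9). Advance 4.
Byte at offset 32: 0xE4 = 11100100 → 3-byte char (#10). Advance 3.
Byte at offset 35: 0xCE = 11001110 → 2-byte char (#11). Advance 2.
Reached end at offset 37 after 11 code points.

11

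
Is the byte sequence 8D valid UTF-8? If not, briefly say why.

Byte 0x8D = 10001101 has the form 10xxxxxx — a continuation byte — but there is no preceding leading byte.

invalid (continuation byte with no leading byte)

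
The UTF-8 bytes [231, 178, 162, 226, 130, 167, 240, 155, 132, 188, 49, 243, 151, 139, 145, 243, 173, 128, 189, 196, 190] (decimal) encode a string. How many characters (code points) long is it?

Byte at offset 0: 0xE7 = 11100111 → 3-byte char (#1). Advance 3.
Byte at offset 3: 0xE2 = 11100010 → 3-byte char (#2). Advance 3.
Byte at offset 6: 0xF0 = 11110000 → 4-byte char (#3). Advance 4.
Byte at offset 10: 0x31 = 00110001 → 1-byte char (#4). Advance 1.
Byte at offset 11: 0xF3 = 11110011 → 4-byte char (#5). Advance 4.
Byte at offset 15: 0xF3 = 11110011 → 4-byte char (#6). Advance 4.
Byte at offset 19: 0xC4 = 11000100 → 2-byte char (#7). Advance 2.
Reached end at offset 21 after 7 code points.

7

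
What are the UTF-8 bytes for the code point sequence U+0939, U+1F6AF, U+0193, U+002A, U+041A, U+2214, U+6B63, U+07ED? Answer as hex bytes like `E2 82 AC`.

E0 A4 B9 F0 9F 9A AF C6 93 2A D0 9A E2 88 94 E6 AD A3 DF AD

U+0939: 3-byte form → E0 A4 B9.
U+1F6AF: 4-byte form → F0 9F 9A AF.
U+0193: 2-byte form → C6 93.
U+002A: 1-byte form → 2A.
U+041A: 2-byte form → D0 9A.
U+2214: 3-byte form → E2 88 94.
U+6B63: 3-byte form → E6 AD A3.
U+07ED: 2-byte form → DF AD.
Concatenated (20 bytes): E0 A4 B9 F0 9F 9A AF C6 93 2A D0 9A E2 88 94 E6 AD A3 DF AD.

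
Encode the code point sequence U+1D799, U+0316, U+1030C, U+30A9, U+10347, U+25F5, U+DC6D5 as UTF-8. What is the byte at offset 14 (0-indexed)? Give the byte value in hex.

U+1D799 → 4-byte form F0 9D 9E 99 at offsets 0–3.
U+0316 → 2-byte form CC 96 at offsets 4–5.
U+1030C → 4-byte form F0 90 8C 8C at offsets 6–9.
U+30A9 → 3-byte form E3 82 A9 at offsets 10–12.
U+10347 → 4-byte form F0 90 8D 87 at offsets 13–16.
Offset 14 falls in char 5's range; it's byte 2 of F0 90 8D 87 = 0x90.

0x90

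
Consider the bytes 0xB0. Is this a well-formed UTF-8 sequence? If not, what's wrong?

invalid (continuation byte with no leading byte)

Byte 0xB0 = 10110000 has the form 10xxxxxx — a continuation byte — but there is no preceding leading byte.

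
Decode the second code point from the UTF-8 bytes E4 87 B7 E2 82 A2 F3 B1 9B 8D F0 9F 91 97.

Offset 0: leading byte 0xE4 = 11100100 → 3-byte char #1 = E4 87 B7.
Offset 3: leading byte 0xE2 = 11100010 → 3-byte char #2 = E2 82 A2.
Leading byte 0xE2 = 11100010 matches 1110xxxx → 3-byte sequence.
Byte 1: 0xE2 = 11100010, payload 0010 (4 bits).
Byte 2: 0x82 = 10000010 (10xxxxxx ✓), payload 000010.
Byte 3: 0xA2 = 10100010 (10xxxxxx ✓), payload 100010.
Concatenate: 0010000010100010 = 0x20A2 (16 bits → U+20A2).

U+20A2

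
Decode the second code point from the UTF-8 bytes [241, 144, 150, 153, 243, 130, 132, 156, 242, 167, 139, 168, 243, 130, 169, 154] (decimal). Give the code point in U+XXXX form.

Offset 0: leading byte 0xF1 = 11110001 → 4-byte char #1 = F1 90 96 99.
Offset 4: leading byte 0xF3 = 11110011 → 4-byte char #2 = F3 82 84 9C.
Leading byte 0xF3 = 11110011 matches 11110xxx → 4-byte sequence.
Byte 1: 0xF3 = 11110011, payload 011 (3 bits).
Byte 2: 0x82 = 10000010 (10xxxxxx ✓), payload 000010.
Byte 3: 0x84 = 10000100 (10xxxxxx ✓), payload 000100.
Byte 4: 0x9C = 10011100 (10xxxxxx ✓), payload 011100.
Concatenate: 011000010000100011100 = 0xC211C (21 bits → U+C211C).

U+C211C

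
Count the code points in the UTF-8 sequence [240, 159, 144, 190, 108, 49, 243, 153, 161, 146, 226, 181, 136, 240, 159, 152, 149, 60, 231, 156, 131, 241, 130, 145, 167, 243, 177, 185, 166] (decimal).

Byte at offset 0: 0xF0 = 11110000 → 4-byte char (#1). Advance 4.
Byte at offset 4: 0x6C = 01101100 → 1-byte char (#2). Advance 1.
Byte at offset 5: 0x31 = 00110001 → 1-byte char (#3). Advance 1.
Byte at offset 6: 0xF3 = 11110011 → 4-byte char (#4). Advance 4.
Byte at offset 10: 0xE2 = 11100010 → 3-byte char (#5). Advance 3.
Byte at offset 13: 0xF0 = 11110000 → 4-byte char (#6). Advance 4.
Byte at offset 17: 0x3C = 00111100 → 1-byte char (#7). Advance 1.
Byte at offset 18: 0xE7 = 11100111 → 3-byte char (#8). Advance 3.
Byte at offset 21: 0xF1 = 11110001 → 4-byte char (#9). Advance 4.
Byte at offset 25: 0xF3 = 11110011 → 4-byte char (#10). Advance 4.
Reached end at offset 29 after 10 code points.

10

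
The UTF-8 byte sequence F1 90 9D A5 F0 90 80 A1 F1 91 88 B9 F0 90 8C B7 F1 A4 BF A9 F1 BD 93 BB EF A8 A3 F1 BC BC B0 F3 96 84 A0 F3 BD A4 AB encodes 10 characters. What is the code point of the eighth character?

U+7CF30

Offset 0: leading byte 0xF1 = 11110001 → 4-byte char #1 = F1 90 9D A5.
Offset 4: leading byte 0xF0 = 11110000 → 4-byte char #2 = F0 90 80 A1.
Offset 8: leading byte 0xF1 = 11110001 → 4-byte char #3 = F1 91 88 B9.
Offset 12: leading byte 0xF0 = 11110000 → 4-byte char #4 = F0 90 8C B7.
Offset 16: leading byte 0xF1 = 11110001 → 4-byte char #5 = F1 A4 BF A9.
Offset 20: leading byte 0xF1 = 11110001 → 4-byte char #6 = F1 BD 93 BB.
Offset 24: leading byte 0xEF = 11101111 → 3-byte char #7 = EF A8 A3.
Offset 27: leading byte 0xF1 = 11110001 → 4-byte char #8 = F1 BC BC B0.
Leading byte 0xF1 = 11110001 matches 11110xxx → 4-byte sequence.
Byte 1: 0xF1 = 11110001, payload 001 (3 bits).
Byte 2: 0xBC = 10111100 (10xxxxxx ✓), payload 111100.
Byte 3: 0xBC = 10111100 (10xxxxxx ✓), payload 111100.
Byte 4: 0xB0 = 10110000 (10xxxxxx ✓), payload 110000.
Concatenate: 001111100111100110000 = 0x7CF30 (21 bits → U+7CF30).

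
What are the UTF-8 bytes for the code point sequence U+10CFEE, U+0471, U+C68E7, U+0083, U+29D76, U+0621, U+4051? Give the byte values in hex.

F4 8C BF AE D1 B1 F3 86 A3 A7 C2 83 F0 A9 B5 B6 D8 A1 E4 81 91

U+10CFEE: 4-byte form → F4 8C BF AE.
U+0471: 2-byte form → D1 B1.
U+C68E7: 4-byte form → F3 86 A3 A7.
U+0083: 2-byte form → C2 83.
U+29D76: 4-byte form → F0 A9 B5 B6.
U+0621: 2-byte form → D8 A1.
U+4051: 3-byte form → E4 81 91.
Concatenated (21 bytes): F4 8C BF AE D1 B1 F3 86 A3 A7 C2 83 F0 A9 B5 B6 D8 A1 E4 81 91.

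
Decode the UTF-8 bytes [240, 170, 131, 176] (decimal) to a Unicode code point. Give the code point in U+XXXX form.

U+2A0F0

Leading byte 0xF0 = 11110000 matches 11110xxx → 4-byte sequence.
Byte 1: 0xF0 = 11110000, payload 000 (3 bits).
Byte 2: 0xAA = 10101010 (10xxxxxx ✓), payload 101010.
Byte 3: 0x83 = 10000011 (10xxxxxx ✓), payload 000011.
Byte 4: 0xB0 = 10110000 (10xxxxxx ✓), payload 110000.
Concatenate: 000101010000011110000 = 0x2A0F0 (21 bits → U+2A0F0).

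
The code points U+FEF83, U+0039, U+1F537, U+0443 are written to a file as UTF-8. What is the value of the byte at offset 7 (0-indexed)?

0x94

U+FEF83 → 4-byte form F3 BE BE 83 at offsets 0–3.
U+0039 → 1-byte form 39 at offsets 4–4.
U+1F537 → 4-byte form F0 9F 94 B7 at offsets 5–8.
Offset 7 falls in char 3's range; it's byte 3 of F0 9F 94 B7 = 0x94.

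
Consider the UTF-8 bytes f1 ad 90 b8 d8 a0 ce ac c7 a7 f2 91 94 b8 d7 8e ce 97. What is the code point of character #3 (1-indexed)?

U+03AC

Offset 0: leading byte 0xF1 = 11110001 → 4-byte char #1 = F1 AD 90 B8.
Offset 4: leading byte 0xD8 = 11011000 → 2-byte char #2 = D8 A0.
Offset 6: leading byte 0xCE = 11001110 → 2-byte char #3 = CE AC.
Leading byte 0xCE = 11001110 matches 110xxxxx → 2-byte sequence.
Byte 1: 0xCE = 11001110, payload 01110 (5 bits).
Byte 2: 0xAC = 10101100 (10xxxxxx ✓), payload 101100.
Concatenate: 01110101100 = 0x3AC (11 bits → U+03AC).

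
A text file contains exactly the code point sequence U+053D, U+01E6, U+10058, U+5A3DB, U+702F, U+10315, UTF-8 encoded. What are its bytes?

D4 BD C7 A6 F0 90 81 98 F1 9A 8F 9B E7 80 AF F0 90 8C 95

U+053D: 2-byte form → D4 BD.
U+01E6: 2-byte form → C7 A6.
U+10058: 4-byte form → F0 90 81 98.
U+5A3DB: 4-byte form → F1 9A 8F 9B.
U+702F: 3-byte form → E7 80 AF.
U+10315: 4-byte form → F0 90 8C 95.
Concatenated (19 bytes): D4 BD C7 A6 F0 90 81 98 F1 9A 8F 9B E7 80 AF F0 90 8C 95.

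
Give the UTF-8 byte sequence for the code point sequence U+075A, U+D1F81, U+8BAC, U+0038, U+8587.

U+075A: 2-byte form → DD 9A.
U+D1F81: 4-byte form → F3 91 BE 81.
U+8BAC: 3-byte form → E8 AE AC.
U+0038: 1-byte form → 38.
U+8587: 3-byte form → E8 96 87.
Concatenated (13 bytes): DD 9A F3 91 BE 81 E8 AE AC 38 E8 96 87.

DD 9A F3 91 BE 81 E8 AE AC 38 E8 96 87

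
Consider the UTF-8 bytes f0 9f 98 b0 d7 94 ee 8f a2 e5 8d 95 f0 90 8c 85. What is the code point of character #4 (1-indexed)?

Offset 0: leading byte 0xF0 = 11110000 → 4-byte char #1 = F0 9F 98 B0.
Offset 4: leading byte 0xD7 = 11010111 → 2-byte char #2 = D7 94.
Offset 6: leading byte 0xEE = 11101110 → 3-byte char #3 = EE 8F A2.
Offset 9: leading byte 0xE5 = 11100101 → 3-byte char #4 = E5 8D 95.
Leading byte 0xE5 = 11100101 matches 1110xxxx → 3-byte sequence.
Byte 1: 0xE5 = 11100101, payload 0101 (4 bits).
Byte 2: 0x8D = 10001101 (10xxxxxx ✓), payload 001101.
Byte 3: 0x95 = 10010101 (10xxxxxx ✓), payload 010101.
Concatenate: 0101001101010101 = 0x5355 (16 bits → U+5355).

U+5355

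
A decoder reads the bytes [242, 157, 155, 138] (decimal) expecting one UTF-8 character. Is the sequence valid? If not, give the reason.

valid

Leading byte 0xF2 = 11110010 → 4-byte form.
Continuation bytes 0x9D=10011101, 0x9B=10011011, 0x8A=10001010 all match 10xxxxxx.
Decoded value 0x9D6CA is ≥ 0x10000 (shortest form) and not a surrogate.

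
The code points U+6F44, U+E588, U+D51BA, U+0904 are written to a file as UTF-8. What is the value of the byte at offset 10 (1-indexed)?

1-indexed offset 10 is 0-indexed offset 9.
U+6F44 → 3-byte form E6 BD 84 at offsets 0–2.
U+E588 → 3-byte form EE 96 88 at offsets 3–5.
U+D51BA → 4-byte form F3 95 86 BA at offsets 6–9.
Offset 9 falls in char 3's range; it's byte 4 of F3 95 86 BA = 0xBA.

0xBA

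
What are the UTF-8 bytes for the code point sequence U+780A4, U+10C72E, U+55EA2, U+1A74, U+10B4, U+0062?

U+780A4: 4-byte form → F1 B8 82 A4.
U+10C72E: 4-byte form → F4 8C 9C AE.
U+55EA2: 4-byte form → F1 95 BA A2.
U+1A74: 3-byte form → E1 A9 B4.
U+10B4: 3-byte form → E1 82 B4.
U+0062: 1-byte form → 62.
Concatenated (19 bytes): F1 B8 82 A4 F4 8C 9C AE F1 95 BA A2 E1 A9 B4 E1 82 B4 62.

F1 B8 82 A4 F4 8C 9C AE F1 95 BA A2 E1 A9 B4 E1 82 B4 62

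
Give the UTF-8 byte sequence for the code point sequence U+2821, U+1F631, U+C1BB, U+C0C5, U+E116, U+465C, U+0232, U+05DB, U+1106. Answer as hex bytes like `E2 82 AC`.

E2 A0 A1 F0 9F 98 B1 EC 86 BB EC 83 85 EE 84 96 E4 99 9C C8 B2 D7 9B E1 84 86

U+2821: 3-byte form → E2 A0 A1.
U+1F631: 4-byte form → F0 9F 98 B1.
U+C1BB: 3-byte form → EC 86 BB.
U+C0C5: 3-byte form → EC 83 85.
U+E116: 3-byte form → EE 84 96.
U+465C: 3-byte form → E4 99 9C.
U+0232: 2-byte form → C8 B2.
U+05DB: 2-byte form → D7 9B.
U+1106: 3-byte form → E1 84 86.
Concatenated (26 bytes): E2 A0 A1 F0 9F 98 B1 EC 86 BB EC 83 85 EE 84 96 E4 99 9C C8 B2 D7 9B E1 84 86.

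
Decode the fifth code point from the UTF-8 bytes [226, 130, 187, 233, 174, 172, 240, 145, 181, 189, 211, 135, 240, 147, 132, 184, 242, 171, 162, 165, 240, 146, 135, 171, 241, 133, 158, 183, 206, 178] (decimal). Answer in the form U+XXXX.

U+13138

Offset 0: leading byte 0xE2 = 11100010 → 3-byte char #1 = E2 82 BB.
Offset 3: leading byte 0xE9 = 11101001 → 3-byte char #2 = E9 AE AC.
Offset 6: leading byte 0xF0 = 11110000 → 4-byte char #3 = F0 91 B5 BD.
Offset 10: leading byte 0xD3 = 11010011 → 2-byte char #4 = D3 87.
Offset 12: leading byte 0xF0 = 11110000 → 4-byte char #5 = F0 93 84 B8.
Leading byte 0xF0 = 11110000 matches 11110xxx → 4-byte sequence.
Byte 1: 0xF0 = 11110000, payload 000 (3 bits).
Byte 2: 0x93 = 10010011 (10xxxxxx ✓), payload 010011.
Byte 3: 0x84 = 10000100 (10xxxxxx ✓), payload 000100.
Byte 4: 0xB8 = 10111000 (10xxxxxx ✓), payload 111000.
Concatenate: 000010011000100111000 = 0x13138 (21 bits → U+13138).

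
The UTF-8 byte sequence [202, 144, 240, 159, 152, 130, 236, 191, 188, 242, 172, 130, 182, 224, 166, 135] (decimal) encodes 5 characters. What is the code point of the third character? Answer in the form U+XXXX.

U+CFFC

Offset 0: leading byte 0xCA = 11001010 → 2-byte char #1 = CA 90.
Offset 2: leading byte 0xF0 = 11110000 → 4-byte char #2 = F0 9F 98 82.
Offset 6: leading byte 0xEC = 11101100 → 3-byte char #3 = EC BF BC.
Leading byte 0xEC = 11101100 matches 1110xxxx → 3-byte sequence.
Byte 1: 0xEC = 11101100, payload 1100 (4 bits).
Byte 2: 0xBF = 10111111 (10xxxxxx ✓), payload 111111.
Byte 3: 0xBC = 10111100 (10xxxxxx ✓), payload 111100.
Concatenate: 1100111111111100 = 0xCFFC (16 bits → U+CFFC).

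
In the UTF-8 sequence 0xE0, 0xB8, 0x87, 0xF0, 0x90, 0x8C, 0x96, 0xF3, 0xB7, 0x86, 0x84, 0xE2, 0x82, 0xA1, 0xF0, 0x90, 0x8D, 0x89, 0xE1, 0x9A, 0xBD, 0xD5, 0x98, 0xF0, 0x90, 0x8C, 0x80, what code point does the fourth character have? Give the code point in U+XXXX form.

Offset 0: leading byte 0xE0 = 11100000 → 3-byte char #1 = E0 B8 87.
Offset 3: leading byte 0xF0 = 11110000 → 4-byte char #2 = F0 90 8C 96.
Offset 7: leading byte 0xF3 = 11110011 → 4-byte char #3 = F3 B7 86 84.
Offset 11: leading byte 0xE2 = 11100010 → 3-byte char #4 = E2 82 A1.
Leading byte 0xE2 = 11100010 matches 1110xxxx → 3-byte sequence.
Byte 1: 0xE2 = 11100010, payload 0010 (4 bits).
Byte 2: 0x82 = 10000010 (10xxxxxx ✓), payload 000010.
Byte 3: 0xA1 = 10100001 (10xxxxxx ✓), payload 100001.
Concatenate: 0010000010100001 = 0x20A1 (16 bits → U+20A1).

U+20A1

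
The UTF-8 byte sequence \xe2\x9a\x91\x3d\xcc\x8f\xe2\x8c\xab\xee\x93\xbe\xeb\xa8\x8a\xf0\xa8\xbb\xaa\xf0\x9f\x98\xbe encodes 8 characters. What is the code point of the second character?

Offset 0: leading byte 0xE2 = 11100010 → 3-byte char #1 = E2 9A 91.
Offset 3: leading byte 0x3D = 00111101 → 1-byte char #2 = 3D.
Leading byte 0x3D = 00111101 matches 0xxxxxxx → 1-byte sequence.
Byte 1: 0x3D = 00111101, payload 0111101 (7 bits).
Concatenate: 0111101 = 0x3D (7 bits → U+003D).

U+003D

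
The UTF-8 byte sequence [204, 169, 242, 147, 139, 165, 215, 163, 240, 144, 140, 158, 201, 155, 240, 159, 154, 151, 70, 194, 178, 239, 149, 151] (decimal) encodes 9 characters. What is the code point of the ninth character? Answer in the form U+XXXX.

U+F557

Offset 0: leading byte 0xCC = 11001100 → 2-byte char #1 = CC A9.
Offset 2: leading byte 0xF2 = 11110010 → 4-byte char #2 = F2 93 8B A5.
Offset 6: leading byte 0xD7 = 11010111 → 2-byte char #3 = D7 A3.
Offset 8: leading byte 0xF0 = 11110000 → 4-byte char #4 = F0 90 8C 9E.
Offset 12: leading byte 0xC9 = 11001001 → 2-byte char #5 = C9 9B.
Offset 14: leading byte 0xF0 = 11110000 → 4-byte char #6 = F0 9F 9A 97.
Offset 18: leading byte 0x46 = 01000110 → 1-byte char #7 = 46.
Offset 19: leading byte 0xC2 = 11000010 → 2-byte char #8 = C2 B2.
Offset 21: leading byte 0xEF = 11101111 → 3-byte char #9 = EF 95 97.
Leading byte 0xEF = 11101111 matches 1110xxxx → 3-byte sequence.
Byte 1: 0xEF = 11101111, payload 1111 (4 bits).
Byte 2: 0x95 = 10010101 (10xxxxxx ✓), payload 010101.
Byte 3: 0x97 = 10010111 (10xxxxxx ✓), payload 010111.
Concatenate: 1111010101010111 = 0xF557 (16 bits → U+F557).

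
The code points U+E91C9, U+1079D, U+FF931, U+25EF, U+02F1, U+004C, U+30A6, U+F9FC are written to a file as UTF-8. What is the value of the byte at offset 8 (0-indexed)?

U+E91C9 → 4-byte form F3 A9 87 89 at offsets 0–3.
U+1079D → 4-byte form F0 90 9E 9D at offsets 4–7.
U+FF931 → 4-byte form F3 BF A4 B1 at offsets 8–11.
Offset 8 falls in char 3's range; it's byte 1 of F3 BF A4 B1 = 0xF3.

0xF3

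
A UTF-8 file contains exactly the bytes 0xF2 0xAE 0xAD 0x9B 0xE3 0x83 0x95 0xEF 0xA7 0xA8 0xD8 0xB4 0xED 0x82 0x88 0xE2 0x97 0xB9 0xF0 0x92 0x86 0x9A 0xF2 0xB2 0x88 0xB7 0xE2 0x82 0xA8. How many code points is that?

Byte at offset 0: 0xF2 = 11110010 → 4-byte char (#1). Advance 4.
Byte at offset 4: 0xE3 = 11100011 → 3-byte char (#2). Advance 3.
Byte at offset 7: 0xEF = 11101111 → 3-byte char (#3). Advance 3.
Byte at offset 10: 0xD8 = 11011000 → 2-byte char (#4). Advance 2.
Byte at offset 12: 0xED = 11101101 → 3-byte char (#5). Advance 3.
Byte at offset 15: 0xE2 = 11100010 → 3-byte char (#6). Advance 3.
Byte at offset 18: 0xF0 = 11110000 → 4-byte char (#7). Advance 4.
Byte at offset 22: 0xF2 = 11110010 → 4-byte char (#8). Advance 4.
Byte at offset 26: 0xE2 = 11100010 → 3-byte char (#9). Advance 3.
Reached end at offset 29 after 9 code points.

9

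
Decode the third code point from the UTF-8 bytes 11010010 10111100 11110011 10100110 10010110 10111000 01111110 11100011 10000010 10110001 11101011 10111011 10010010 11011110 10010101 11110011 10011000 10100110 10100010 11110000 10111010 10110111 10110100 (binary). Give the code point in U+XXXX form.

Offset 0: leading byte 0xD2 = 11010010 → 2-byte char #1 = D2 BC.
Offset 2: leading byte 0xF3 = 11110011 → 4-byte char #2 = F3 A6 96 B8.
Offset 6: leading byte 0x7E = 01111110 → 1-byte char #3 = 7E.
Leading byte 0x7E = 01111110 matches 0xxxxxxx → 1-byte sequence.
Byte 1: 0x7E = 01111110, payload 1111110 (7 bits).
Concatenate: 1111110 = 0x7E (7 bits → U+007E).

U+007E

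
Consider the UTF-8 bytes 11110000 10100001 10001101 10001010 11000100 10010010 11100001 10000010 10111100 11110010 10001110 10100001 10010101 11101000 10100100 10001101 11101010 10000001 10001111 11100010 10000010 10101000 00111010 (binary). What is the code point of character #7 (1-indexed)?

Offset 0: leading byte 0xF0 = 11110000 → 4-byte char #1 = F0 A1 8D 8A.
Offset 4: leading byte 0xC4 = 11000100 → 2-byte char #2 = C4 92.
Offset 6: leading byte 0xE1 = 11100001 → 3-byte char #3 = E1 82 BC.
Offset 9: leading byte 0xF2 = 11110010 → 4-byte char #4 = F2 8E A1 95.
Offset 13: leading byte 0xE8 = 11101000 → 3-byte char #5 = E8 A4 8D.
Offset 16: leading byte 0xEA = 11101010 → 3-byte char #6 = EA 81 8F.
Offset 19: leading byte 0xE2 = 11100010 → 3-byte char #7 = E2 82 A8.
Leading byte 0xE2 = 11100010 matches 1110xxxx → 3-byte sequence.
Byte 1: 0xE2 = 11100010, payload 0010 (4 bits).
Byte 2: 0x82 = 10000010 (10xxxxxx ✓), payload 000010.
Byte 3: 0xA8 = 10101000 (10xxxxxx ✓), payload 101000.
Concatenate: 0010000010101000 = 0x20A8 (16 bits → U+20A8).

U+20A8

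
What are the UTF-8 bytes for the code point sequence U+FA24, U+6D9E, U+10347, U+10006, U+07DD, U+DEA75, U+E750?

U+FA24: 3-byte form → EF A8 A4.
U+6D9E: 3-byte form → E6 B6 9E.
U+10347: 4-byte form → F0 90 8D 87.
U+10006: 4-byte form → F0 90 80 86.
U+07DD: 2-byte form → DF 9D.
U+DEA75: 4-byte form → F3 9E A9 B5.
U+E750: 3-byte form → EE 9D 90.
Concatenated (23 bytes): EF A8 A4 E6 B6 9E F0 90 8D 87 F0 90 80 86 DF 9D F3 9E A9 B5 EE 9D 90.

EF A8 A4 E6 B6 9E F0 90 8D 87 F0 90 80 86 DF 9D F3 9E A9 B5 EE 9D 90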